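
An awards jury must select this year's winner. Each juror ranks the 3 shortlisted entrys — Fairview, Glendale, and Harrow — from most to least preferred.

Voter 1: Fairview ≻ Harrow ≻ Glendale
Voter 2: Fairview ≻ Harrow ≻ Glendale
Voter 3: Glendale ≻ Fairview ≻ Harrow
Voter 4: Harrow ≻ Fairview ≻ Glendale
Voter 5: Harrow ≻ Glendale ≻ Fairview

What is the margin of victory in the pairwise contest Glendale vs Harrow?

Ballots ranking Glendale above Harrow: 1.
Ballots ranking Harrow above Glendale: 4.
Harrow wins 4–1, a margin of 3.

3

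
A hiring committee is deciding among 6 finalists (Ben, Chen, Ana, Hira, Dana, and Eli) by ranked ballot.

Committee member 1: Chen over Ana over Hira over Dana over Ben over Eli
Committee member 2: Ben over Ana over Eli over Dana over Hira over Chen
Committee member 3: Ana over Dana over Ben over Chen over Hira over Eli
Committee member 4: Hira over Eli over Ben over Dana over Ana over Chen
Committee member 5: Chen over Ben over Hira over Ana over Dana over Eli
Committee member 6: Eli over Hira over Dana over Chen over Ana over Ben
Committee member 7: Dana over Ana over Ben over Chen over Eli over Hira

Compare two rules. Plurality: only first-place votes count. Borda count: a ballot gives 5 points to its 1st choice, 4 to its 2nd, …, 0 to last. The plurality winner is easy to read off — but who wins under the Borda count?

Plurality first-place counts: Ben 1, Chen 2, Ana 1, Hira 1, Dana 1, Eli 1 → Chen.
Borda totals: Ben 19, Chen 16, Ana 21, Hira 17, Dana 19, Eli 13 → Ana.

Ana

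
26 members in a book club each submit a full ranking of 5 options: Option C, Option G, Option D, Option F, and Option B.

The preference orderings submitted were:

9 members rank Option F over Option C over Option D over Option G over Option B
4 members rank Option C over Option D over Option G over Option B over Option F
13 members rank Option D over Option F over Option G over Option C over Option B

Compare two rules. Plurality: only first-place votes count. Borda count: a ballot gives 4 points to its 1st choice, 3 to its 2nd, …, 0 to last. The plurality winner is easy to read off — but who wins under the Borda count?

Plurality first-place counts: Option C 4, Option G 0, Option D 13, Option F 9, Option B 0 → Option D.
Borda totals: Option C 56, Option G 43, Option D 82, Option F 75, Option B 4 → Option D.

Option D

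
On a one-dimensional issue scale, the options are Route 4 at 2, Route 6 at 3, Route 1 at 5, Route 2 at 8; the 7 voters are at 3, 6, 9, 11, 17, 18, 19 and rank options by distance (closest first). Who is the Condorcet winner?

Route 2

With single-peaked preferences on a line, the Condorcet winner is the candidate closest to the median voter.
The median voter (position 11) is closest to Route 2 at 8.
Check: Route 2 vs Route 1 — voters closer to Route 2: 5 of 7.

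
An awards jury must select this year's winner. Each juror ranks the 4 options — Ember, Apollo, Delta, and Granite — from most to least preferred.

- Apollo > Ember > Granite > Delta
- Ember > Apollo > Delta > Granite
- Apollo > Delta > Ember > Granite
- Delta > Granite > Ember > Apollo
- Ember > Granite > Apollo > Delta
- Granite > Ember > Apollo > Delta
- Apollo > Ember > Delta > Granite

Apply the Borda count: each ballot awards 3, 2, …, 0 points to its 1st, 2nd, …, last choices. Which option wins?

Ember

Borda scores:
  Ember: 2 + 3 + 1 + 1 + 3 + 2 + 2 = 14
  Apollo: 3 + 2 + 3 + 0 + 1 + 1 + 3 = 13
  Delta: 0 + 1 + 2 + 3 + 0 + 0 + 1 = 7
  Granite: 1 + 0 + 0 + 2 + 2 + 3 + 0 = 8
Ember has the highest total.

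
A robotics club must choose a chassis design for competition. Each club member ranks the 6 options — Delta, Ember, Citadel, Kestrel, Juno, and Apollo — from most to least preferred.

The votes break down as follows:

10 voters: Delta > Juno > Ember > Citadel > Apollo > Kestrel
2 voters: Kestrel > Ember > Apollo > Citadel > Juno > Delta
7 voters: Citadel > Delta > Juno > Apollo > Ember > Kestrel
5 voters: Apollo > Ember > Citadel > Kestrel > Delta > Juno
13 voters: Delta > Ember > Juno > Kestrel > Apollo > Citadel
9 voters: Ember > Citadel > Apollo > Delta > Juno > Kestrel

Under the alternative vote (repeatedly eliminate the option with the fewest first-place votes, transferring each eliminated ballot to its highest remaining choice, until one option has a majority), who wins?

Round 1: Delta 23, Ember 9, Citadel 7, Apollo 5, Kestrel 2, Juno 0. Juno has the fewest and is eliminated.
Round 2: Delta 23, Ember 9, Citadel 7, Apollo 5, Kestrel 2. Kestrel has the fewest and is eliminated.
Round 3: Delta 23, Ember 11, Citadel 7, Apollo 5. Apollo has the fewest and is eliminated.
Round 4: Delta 23, Ember 16, Citadel 7. Citadel has the fewest and is eliminated.
Round 5: Delta 30, Ember 16. Delta has a majority.

Delta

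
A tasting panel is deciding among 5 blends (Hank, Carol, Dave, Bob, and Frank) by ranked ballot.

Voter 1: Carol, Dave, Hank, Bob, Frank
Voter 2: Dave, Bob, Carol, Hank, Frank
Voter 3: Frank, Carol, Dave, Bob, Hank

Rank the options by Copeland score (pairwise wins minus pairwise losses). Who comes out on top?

Pairwise results:
  Hank vs Carol: Carol wins 3–0.
  Hank vs Dave: Dave wins 3–0.
  Hank vs Bob: Bob wins 2–1.
  Hank vs Frank: Hank wins 2–1.
  Carol vs Dave: Carol wins 2–1.
  Carol vs Bob: Carol wins 2–1.
  Carol vs Frank: Carol wins 2–1.
  Dave vs Bob: Dave wins 3–0.
  Dave vs Frank: Dave wins 2–1.
  Bob vs Frank: Bob wins 2–1.
Copeland scores (wins − losses):
  Hank: 1 − 3 = -2
  Carol: 4 − 0 = 4
  Dave: 3 − 1 = 2
  Bob: 2 − 2 = 0
  Frank: 0 − 4 = -4
Carol has the best Copeland score.

Carol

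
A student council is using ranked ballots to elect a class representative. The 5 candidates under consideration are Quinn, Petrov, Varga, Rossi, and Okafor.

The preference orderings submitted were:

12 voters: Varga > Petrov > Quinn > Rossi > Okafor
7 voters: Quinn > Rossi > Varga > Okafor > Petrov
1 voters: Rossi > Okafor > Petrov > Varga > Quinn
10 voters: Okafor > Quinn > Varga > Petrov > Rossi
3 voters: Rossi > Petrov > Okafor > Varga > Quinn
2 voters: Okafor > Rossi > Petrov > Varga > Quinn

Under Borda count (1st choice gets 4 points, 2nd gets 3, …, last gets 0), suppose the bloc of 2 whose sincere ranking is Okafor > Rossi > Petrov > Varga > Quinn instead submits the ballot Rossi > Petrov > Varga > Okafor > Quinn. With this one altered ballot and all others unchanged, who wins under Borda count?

Varga

Borda totals with the altered ballot: Quinn 82, Petrov 63, Varga 90, Rossi 57, Okafor 58.
The winner is unchanged: still Varga.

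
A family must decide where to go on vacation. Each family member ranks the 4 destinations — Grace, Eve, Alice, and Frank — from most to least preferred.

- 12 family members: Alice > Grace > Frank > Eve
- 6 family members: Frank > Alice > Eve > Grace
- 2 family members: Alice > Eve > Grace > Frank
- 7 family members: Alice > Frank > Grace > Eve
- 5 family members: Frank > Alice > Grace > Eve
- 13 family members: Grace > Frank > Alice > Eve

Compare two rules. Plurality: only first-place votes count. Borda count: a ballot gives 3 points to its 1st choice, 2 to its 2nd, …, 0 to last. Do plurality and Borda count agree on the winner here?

Yes

Plurality first-place counts: Grace 13, Eve 0, Alice 21, Frank 11 → Alice.
Borda totals: Grace 77, Eve 10, Alice 98, Frank 85 → Alice.
The two rules agree on Alice.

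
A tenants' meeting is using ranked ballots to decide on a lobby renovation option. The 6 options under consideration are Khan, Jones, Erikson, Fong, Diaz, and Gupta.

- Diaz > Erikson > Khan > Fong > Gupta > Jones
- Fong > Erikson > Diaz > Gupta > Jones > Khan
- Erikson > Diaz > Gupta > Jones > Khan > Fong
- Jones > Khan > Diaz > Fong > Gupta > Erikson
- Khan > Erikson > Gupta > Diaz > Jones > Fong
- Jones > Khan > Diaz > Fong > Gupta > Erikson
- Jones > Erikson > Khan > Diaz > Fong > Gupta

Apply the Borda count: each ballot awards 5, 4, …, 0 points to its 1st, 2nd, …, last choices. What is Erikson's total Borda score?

Borda scores:
  Khan: 3 + 0 + 1 + 4 + 5 + 4 + 3 = 20
  Jones: 0 + 1 + 2 + 5 + 1 + 5 + 5 = 19
  Erikson: 4 + 4 + 5 + 0 + 4 + 0 + 4 = 21
  Fong: 2 + 5 + 0 + 2 + 0 + 2 + 1 = 12
  Diaz: 5 + 3 + 4 + 3 + 2 + 3 + 2 = 22
  Gupta: 1 + 2 + 3 + 1 + 3 + 1 + 0 = 11

21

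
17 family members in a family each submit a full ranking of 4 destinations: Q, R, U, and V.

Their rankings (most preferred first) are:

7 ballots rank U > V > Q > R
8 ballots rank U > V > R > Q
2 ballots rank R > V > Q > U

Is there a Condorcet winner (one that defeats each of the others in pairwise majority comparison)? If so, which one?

Head-to-head results (17 voters total):
Q vs R: R wins 10–7.
Q vs U: U wins 15–2.
Q vs V: V wins 17–0.
R vs U: U wins 15–2.
R vs V: V wins 15–2.
U vs V: U wins 15–2.
U beats each rival — Q (15–2), R (15–2), V (15–2) — so U is the Condorcet winner.

U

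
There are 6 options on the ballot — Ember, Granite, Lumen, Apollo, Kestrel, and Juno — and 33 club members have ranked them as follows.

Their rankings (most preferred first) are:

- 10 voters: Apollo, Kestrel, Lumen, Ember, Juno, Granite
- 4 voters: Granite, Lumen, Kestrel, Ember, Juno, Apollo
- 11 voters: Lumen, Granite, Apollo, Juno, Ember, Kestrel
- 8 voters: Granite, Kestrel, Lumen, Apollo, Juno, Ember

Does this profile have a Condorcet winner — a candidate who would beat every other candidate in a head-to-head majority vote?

No

Head-to-head results (33 voters total):
Ember vs Granite: Granite wins 23–10.
Ember vs Lumen: Lumen wins 33–0.
Ember vs Apollo: Apollo wins 29–4.
Ember vs Kestrel: Kestrel wins 22–11.
Ember vs Juno: Juno wins 19–14.
Granite vs Lumen: Lumen wins 21–12.
Granite vs Apollo: Granite wins 23–10.
Granite vs Kestrel: Granite wins 23–10.
Granite vs Juno: Granite wins 23–10.
Lumen vs Apollo: Lumen wins 23–10.
Lumen vs Kestrel: Kestrel wins 18–15.
Lumen vs Juno: Lumen wins 33–0.
Apollo vs Kestrel: Apollo wins 21–12.
Apollo vs Juno: Apollo wins 29–4.
Kestrel vs Juno: Kestrel wins 22–11.
No candidate beats all others: Granite beats Kestrel beats Lumen beats Granite, a majority cycle.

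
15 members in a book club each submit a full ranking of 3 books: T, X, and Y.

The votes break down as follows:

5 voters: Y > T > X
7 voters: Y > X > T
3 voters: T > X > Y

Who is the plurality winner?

Y

First-place vote totals:
  T: 3
  X: 0
  Y: 12
Y has the most first-place votes.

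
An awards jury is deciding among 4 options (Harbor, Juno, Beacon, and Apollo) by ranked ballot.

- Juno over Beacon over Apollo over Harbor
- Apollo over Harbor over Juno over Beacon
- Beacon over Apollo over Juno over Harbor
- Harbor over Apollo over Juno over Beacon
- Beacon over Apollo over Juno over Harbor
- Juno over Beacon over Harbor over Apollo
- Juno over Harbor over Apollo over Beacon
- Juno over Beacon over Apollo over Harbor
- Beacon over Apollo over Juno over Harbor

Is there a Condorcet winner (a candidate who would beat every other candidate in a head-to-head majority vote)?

No

Head-to-head results (9 voters total):
Harbor vs Juno: Juno wins 7–2.
Harbor vs Beacon: Beacon wins 6–3.
Harbor vs Apollo: Apollo wins 6–3.
Juno vs Beacon: Juno wins 6–3.
Juno vs Apollo: Apollo wins 5–4.
Beacon vs Apollo: Beacon wins 6–3.
No candidate beats all others: Juno beats Beacon beats Apollo beats Juno, a majority cycle.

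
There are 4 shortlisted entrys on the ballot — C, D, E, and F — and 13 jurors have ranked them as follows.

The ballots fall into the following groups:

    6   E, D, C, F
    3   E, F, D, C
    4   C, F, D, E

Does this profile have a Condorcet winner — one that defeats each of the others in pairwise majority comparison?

Yes

Head-to-head results (13 voters total):
C vs D: D wins 9–4.
C vs E: E wins 9–4.
C vs F: C wins 10–3.
D vs E: E wins 9–4.
D vs F: F wins 7–6.
E vs F: E wins 9–4.
E beats each rival — C (9–4), D (9–4), F (9–4) — so E is the Condorcet winner.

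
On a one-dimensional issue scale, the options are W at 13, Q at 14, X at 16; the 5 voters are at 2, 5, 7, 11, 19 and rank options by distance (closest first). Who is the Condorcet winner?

W

With single-peaked preferences on a line, the Condorcet winner is the candidate closest to the median voter.
The median voter (position 7) is closest to W at 13.
Check: W vs X — voters closer to W: 4 of 5.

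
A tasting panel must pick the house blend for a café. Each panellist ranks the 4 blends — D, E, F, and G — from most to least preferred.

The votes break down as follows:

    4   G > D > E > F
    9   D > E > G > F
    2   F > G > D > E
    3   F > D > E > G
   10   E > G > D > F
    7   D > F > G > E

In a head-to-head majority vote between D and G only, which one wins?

D

Ballots ranking D above G: 9+3+7 = 19.
Ballots ranking G above D: 4+2+10 = 16.
D wins the head-to-head, 19–16.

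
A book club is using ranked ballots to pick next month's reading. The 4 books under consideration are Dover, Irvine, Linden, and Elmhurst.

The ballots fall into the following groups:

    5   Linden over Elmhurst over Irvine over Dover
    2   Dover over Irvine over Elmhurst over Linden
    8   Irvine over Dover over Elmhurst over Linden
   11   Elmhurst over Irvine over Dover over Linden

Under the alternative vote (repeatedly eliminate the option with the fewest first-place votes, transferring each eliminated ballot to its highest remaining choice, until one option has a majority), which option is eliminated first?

Round 1: Elmhurst 11, Irvine 8, Linden 5, Dover 2. Dover has the fewest and is eliminated.
Round 2: Elmhurst 11, Irvine 10, Linden 5. Linden has the fewest and is eliminated.
Round 3: Elmhurst 16, Irvine 10. Elmhurst has a majority.

Dover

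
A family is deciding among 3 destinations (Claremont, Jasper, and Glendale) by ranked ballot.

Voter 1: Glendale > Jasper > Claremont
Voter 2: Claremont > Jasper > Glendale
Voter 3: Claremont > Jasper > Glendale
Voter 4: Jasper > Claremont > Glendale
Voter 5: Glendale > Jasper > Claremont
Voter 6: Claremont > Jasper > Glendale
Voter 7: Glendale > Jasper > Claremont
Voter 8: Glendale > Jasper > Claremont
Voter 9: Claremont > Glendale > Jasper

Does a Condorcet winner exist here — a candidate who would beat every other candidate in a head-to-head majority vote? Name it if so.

No Condorcet winner

Head-to-head results (9 voters total):
Claremont vs Jasper: Jasper wins 5–4.
Claremont vs Glendale: Claremont wins 5–4.
Jasper vs Glendale: Glendale wins 5–4.
No candidate beats all others: Claremont beats Glendale beats Jasper beats Claremont, a majority cycle.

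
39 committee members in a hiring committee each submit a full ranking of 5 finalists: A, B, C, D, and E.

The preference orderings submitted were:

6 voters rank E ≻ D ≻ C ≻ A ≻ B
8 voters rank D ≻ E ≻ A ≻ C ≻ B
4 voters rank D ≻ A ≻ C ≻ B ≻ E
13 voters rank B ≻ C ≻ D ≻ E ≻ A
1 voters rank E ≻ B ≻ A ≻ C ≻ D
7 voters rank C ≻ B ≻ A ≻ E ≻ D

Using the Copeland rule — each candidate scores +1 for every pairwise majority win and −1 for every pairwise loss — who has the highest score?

Pairwise results:
  A vs B: B wins 21–18.
  A vs C: C wins 26–13.
  A vs D: D wins 31–8.
  A vs E: E wins 28–11.
  B vs C: C wins 25–14.
  B vs D: B wins 21–18.
  B vs E: B wins 24–15.
  C vs D: C wins 21–18.
  C vs E: C wins 24–15.
  D vs E: D wins 25–14.
Copeland scores (wins − losses):
  A: 0 − 4 = -4
  B: 3 − 1 = 2
  C: 4 − 0 = 4
  D: 2 − 2 = 0
  E: 1 − 3 = -2
C has the best Copeland score.

C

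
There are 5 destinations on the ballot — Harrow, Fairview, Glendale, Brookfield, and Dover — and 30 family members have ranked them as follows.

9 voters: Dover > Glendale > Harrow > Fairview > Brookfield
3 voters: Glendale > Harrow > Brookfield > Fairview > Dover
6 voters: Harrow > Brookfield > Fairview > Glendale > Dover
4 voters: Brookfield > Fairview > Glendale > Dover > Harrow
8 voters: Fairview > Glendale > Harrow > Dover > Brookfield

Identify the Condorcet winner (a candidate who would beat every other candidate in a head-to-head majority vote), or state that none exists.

None — there is no Condorcet winner

Head-to-head results (30 voters total):
Harrow vs Fairview: Harrow wins 18–12.
Harrow vs Glendale: Glendale wins 24–6.
Harrow vs Brookfield: Harrow wins 26–4.
Harrow vs Dover: Harrow wins 17–13.
Fairview vs Glendale: Fairview wins 18–12.
Fairview vs Brookfield: Fairview wins 17–13.
Fairview vs Dover: Fairview wins 21–9.
Glendale vs Brookfield: Glendale wins 20–10.
Glendale vs Dover: Glendale wins 21–9.
Brookfield vs Dover: Dover wins 17–13.
No candidate beats all others: Harrow beats Fairview beats Glendale beats Harrow, a majority cycle.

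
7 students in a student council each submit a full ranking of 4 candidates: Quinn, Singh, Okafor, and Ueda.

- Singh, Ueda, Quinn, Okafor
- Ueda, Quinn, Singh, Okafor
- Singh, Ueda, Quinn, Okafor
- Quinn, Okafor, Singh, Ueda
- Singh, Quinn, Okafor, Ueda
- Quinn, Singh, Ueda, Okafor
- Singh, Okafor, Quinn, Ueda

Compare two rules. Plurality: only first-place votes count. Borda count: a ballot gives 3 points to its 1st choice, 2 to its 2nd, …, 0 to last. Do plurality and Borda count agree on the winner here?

Plurality first-place counts: Quinn 2, Singh 4, Okafor 0, Ueda 1 → Singh.
Borda totals: Quinn 13, Singh 16, Okafor 5, Ueda 8 → Singh.
The two rules agree on Singh.

Yes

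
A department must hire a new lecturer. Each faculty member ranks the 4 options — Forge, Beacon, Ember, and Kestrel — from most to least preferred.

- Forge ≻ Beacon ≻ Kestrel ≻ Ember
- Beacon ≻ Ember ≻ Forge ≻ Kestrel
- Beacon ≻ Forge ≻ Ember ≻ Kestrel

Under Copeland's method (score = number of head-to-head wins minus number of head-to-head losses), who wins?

Beacon

Pairwise results:
  Forge vs Beacon: Beacon wins 2–1.
  Forge vs Ember: Forge wins 2–1.
  Forge vs Kestrel: Forge wins 3–0.
  Beacon vs Ember: Beacon wins 3–0.
  Beacon vs Kestrel: Beacon wins 3–0.
  Ember vs Kestrel: Ember wins 2–1.
Copeland scores (wins − losses):
  Forge: 2 − 1 = 1
  Beacon: 3 − 0 = 3
  Ember: 1 − 2 = -1
  Kestrel: 0 − 3 = -3
Beacon has the best Copeland score.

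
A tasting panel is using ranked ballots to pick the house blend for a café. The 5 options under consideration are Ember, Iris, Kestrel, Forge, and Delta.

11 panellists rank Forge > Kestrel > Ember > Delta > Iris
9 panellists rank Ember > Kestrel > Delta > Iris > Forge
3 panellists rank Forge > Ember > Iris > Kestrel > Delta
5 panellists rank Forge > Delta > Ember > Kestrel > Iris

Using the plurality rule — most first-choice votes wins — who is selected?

First-place vote totals:
  Ember: 9
  Iris: 0
  Kestrel: 0
  Forge: 19
  Delta: 0
Forge has the most first-place votes.

Forge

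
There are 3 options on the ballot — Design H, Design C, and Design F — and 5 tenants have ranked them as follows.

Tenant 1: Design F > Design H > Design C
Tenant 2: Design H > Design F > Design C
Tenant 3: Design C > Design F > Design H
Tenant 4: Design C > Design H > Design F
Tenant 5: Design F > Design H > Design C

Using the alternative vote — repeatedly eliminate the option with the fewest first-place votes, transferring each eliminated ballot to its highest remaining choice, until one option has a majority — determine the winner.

Round 1: Design C 2, Design F 2, Design H 1. Design H has the fewest and is eliminated.
Round 2: Design F 3, Design C 2. Design F has a majority.

Design F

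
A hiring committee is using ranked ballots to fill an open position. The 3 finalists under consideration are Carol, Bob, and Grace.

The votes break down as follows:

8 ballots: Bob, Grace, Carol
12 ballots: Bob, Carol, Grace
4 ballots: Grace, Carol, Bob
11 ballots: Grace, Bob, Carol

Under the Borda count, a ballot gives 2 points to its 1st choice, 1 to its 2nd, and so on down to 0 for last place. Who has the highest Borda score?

Bob

Borda scores:
  Carol: 8·0 + 12·1 + 4·1 + 11·0 = 16
  Bob: 8·2 + 12·2 + 4·0 + 11·1 = 51
  Grace: 8·1 + 12·0 + 4·2 + 11·2 = 38
Bob has the highest total.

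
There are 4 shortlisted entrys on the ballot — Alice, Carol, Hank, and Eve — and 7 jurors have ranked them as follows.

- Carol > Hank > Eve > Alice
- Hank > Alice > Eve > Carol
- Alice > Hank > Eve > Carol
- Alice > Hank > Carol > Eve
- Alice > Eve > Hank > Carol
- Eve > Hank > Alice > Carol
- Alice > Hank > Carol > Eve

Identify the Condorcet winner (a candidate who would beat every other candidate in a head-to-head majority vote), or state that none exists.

Head-to-head results (7 voters total):
Alice vs Carol: Alice wins 6–1.
Alice vs Hank: Alice wins 4–3.
Alice vs Eve: Alice wins 5–2.
Carol vs Hank: Hank wins 6–1.
Carol vs Eve: Eve wins 4–3.
Hank vs Eve: Hank wins 5–2.
Alice beats each rival — Carol (6–1), Hank (4–3), Eve (5–2) — so Alice is the Condorcet winner.

Alice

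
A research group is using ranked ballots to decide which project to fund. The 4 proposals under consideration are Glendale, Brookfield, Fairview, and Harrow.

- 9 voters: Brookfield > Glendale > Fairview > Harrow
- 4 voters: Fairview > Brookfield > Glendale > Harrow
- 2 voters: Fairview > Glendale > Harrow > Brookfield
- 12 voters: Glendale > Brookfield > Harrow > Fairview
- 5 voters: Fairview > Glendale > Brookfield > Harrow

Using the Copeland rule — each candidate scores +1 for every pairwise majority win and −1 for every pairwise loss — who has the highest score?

Pairwise results:
  Glendale vs Brookfield: Glendale wins 19–13.
  Glendale vs Fairview: Glendale wins 21–11.
  Glendale vs Harrow: Glendale wins 32–0.
  Brookfield vs Fairview: Brookfield wins 21–11.
  Brookfield vs Harrow: Brookfield wins 30–2.
  Fairview vs Harrow: Fairview wins 20–12.
Copeland scores (wins − losses):
  Glendale: 3 − 0 = 3
  Brookfield: 2 − 1 = 1
  Fairview: 1 − 2 = -1
  Harrow: 0 − 3 = -3
Glendale has the best Copeland score.

Glendale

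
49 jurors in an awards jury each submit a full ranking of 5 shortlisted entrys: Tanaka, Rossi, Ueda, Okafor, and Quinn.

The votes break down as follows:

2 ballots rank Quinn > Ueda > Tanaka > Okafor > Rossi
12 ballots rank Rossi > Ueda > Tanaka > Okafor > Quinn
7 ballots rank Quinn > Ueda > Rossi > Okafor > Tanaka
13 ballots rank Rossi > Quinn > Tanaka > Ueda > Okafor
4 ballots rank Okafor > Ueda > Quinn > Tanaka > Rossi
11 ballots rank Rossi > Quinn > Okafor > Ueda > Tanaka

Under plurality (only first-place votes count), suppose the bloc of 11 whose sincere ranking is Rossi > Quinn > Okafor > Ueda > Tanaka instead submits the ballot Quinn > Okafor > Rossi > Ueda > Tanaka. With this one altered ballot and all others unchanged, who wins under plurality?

First-place totals with the altered ballot: Tanaka 0, Rossi 25, Ueda 0, Okafor 4, Quinn 20.
The winner is unchanged: still Rossi.

Rossi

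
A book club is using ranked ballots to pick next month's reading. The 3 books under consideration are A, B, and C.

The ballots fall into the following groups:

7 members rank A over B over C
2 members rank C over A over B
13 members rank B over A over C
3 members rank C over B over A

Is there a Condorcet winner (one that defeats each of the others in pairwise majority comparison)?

Head-to-head results (25 voters total):
A vs B: B wins 16–9.
A vs C: A wins 20–5.
B vs C: B wins 20–5.
B beats each rival — A (16–9), C (20–5) — so B is the Condorcet winner.

Yes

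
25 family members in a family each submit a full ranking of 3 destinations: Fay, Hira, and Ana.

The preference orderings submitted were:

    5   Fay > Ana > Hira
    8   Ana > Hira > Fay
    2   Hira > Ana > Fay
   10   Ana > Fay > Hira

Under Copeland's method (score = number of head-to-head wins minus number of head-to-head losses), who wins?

Ana

Pairwise results:
  Fay vs Hira: Fay wins 15–10.
  Fay vs Ana: Ana wins 20–5.
  Hira vs Ana: Ana wins 23–2.
Copeland scores (wins − losses):
  Fay: 1 − 1 = 0
  Hira: 0 − 2 = -2
  Ana: 2 − 0 = 2
Ana has the best Copeland score.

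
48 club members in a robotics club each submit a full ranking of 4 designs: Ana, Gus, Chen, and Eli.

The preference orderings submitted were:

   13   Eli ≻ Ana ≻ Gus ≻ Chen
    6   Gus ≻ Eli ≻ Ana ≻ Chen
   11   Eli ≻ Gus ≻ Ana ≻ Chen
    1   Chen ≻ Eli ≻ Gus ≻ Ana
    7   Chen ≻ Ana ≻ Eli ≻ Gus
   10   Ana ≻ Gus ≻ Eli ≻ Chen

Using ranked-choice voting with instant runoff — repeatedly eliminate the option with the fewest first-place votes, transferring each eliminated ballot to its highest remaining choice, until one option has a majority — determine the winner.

Round 1: Eli 24, Ana 10, Chen 8, Gus 6. Gus has the fewest and is eliminated.
Round 2: Eli 30, Ana 10, Chen 8. Eli has a majority.

Eli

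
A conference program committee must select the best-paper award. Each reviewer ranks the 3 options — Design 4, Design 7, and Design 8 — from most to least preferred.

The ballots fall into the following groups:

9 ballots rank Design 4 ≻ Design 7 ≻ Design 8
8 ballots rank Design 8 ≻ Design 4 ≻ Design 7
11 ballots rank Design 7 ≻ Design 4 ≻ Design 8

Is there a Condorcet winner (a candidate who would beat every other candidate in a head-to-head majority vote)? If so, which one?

Head-to-head results (28 voters total):
Design 4 vs Design 7: Design 4 wins 17–11.
Design 4 vs Design 8: Design 4 wins 20–8.
Design 7 vs Design 8: Design 7 wins 20–8.
Design 4 beats each rival — Design 7 (17–11), Design 8 (20–8) — so Design 4 is the Condorcet winner.

Design 4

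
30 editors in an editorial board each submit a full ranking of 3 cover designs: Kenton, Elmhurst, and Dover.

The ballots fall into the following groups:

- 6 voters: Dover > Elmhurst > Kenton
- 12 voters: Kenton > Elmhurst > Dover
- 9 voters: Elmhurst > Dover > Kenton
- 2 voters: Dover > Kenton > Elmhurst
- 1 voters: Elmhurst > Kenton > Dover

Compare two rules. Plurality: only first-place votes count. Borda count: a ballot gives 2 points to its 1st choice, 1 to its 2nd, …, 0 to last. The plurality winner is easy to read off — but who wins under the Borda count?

Plurality first-place counts: Kenton 12, Elmhurst 10, Dover 8 → Kenton.
Borda totals: Kenton 27, Elmhurst 38, Dover 25 → Elmhurst.

Elmhurst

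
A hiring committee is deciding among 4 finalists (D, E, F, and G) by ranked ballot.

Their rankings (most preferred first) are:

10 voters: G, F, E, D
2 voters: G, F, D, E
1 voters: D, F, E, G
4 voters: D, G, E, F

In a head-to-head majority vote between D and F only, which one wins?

F

Ballots ranking D above F: 1+4 = 5.
Ballots ranking F above D: 10+2 = 12.
F wins the head-to-head, 12–5.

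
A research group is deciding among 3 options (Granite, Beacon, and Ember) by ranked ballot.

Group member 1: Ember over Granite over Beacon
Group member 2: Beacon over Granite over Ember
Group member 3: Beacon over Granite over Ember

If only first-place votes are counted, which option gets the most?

Beacon

First-place vote totals:
  Granite: 0
  Beacon: 2
  Ember: 1
Beacon has the most first-place votes.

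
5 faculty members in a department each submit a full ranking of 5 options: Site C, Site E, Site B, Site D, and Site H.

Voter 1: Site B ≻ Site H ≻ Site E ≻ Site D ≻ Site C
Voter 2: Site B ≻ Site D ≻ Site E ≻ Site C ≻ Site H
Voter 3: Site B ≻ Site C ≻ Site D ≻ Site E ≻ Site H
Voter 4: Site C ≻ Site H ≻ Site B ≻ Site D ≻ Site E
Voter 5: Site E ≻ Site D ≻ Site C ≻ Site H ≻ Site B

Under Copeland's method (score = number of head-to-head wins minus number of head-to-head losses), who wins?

Site B

Pairwise results:
  Site C vs Site E: Site E wins 3–2.
  Site C vs Site B: Site B wins 3–2.
  Site C vs Site D: Site D wins 3–2.
  Site C vs Site H: Site C wins 4–1.
  Site E vs Site B: Site B wins 4–1.
  Site E vs Site D: Site D wins 3–2.
  Site E vs Site H: Site E wins 3–2.
  Site B vs Site D: Site B wins 4–1.
  Site B vs Site H: Site B wins 3–2.
  Site D vs Site H: Site D wins 3–2.
Copeland scores (wins − losses):
  Site C: 1 − 3 = -2
  Site E: 2 − 2 = 0
  Site B: 4 − 0 = 4
  Site D: 3 − 1 = 2
  Site H: 0 − 4 = -4
Site B has the best Copeland score.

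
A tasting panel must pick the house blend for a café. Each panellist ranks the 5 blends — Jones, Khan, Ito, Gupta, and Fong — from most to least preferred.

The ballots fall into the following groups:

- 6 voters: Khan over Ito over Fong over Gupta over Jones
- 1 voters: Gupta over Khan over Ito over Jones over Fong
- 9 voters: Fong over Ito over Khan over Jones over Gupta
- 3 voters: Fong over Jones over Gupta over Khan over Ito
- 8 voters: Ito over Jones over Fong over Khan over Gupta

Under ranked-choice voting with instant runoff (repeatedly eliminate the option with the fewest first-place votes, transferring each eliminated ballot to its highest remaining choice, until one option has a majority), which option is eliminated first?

Round 1: Fong 12, Ito 8, Khan 6, Gupta 1, Jones 0. Jones has the fewest and is eliminated.
Round 2: Fong 12, Ito 8, Khan 6, Gupta 1. Gupta has the fewest and is eliminated.
Round 3: Fong 12, Ito 8, Khan 7. Khan has the fewest and is eliminated.
Round 4: Ito 15, Fong 12. Ito has a majority.

Jones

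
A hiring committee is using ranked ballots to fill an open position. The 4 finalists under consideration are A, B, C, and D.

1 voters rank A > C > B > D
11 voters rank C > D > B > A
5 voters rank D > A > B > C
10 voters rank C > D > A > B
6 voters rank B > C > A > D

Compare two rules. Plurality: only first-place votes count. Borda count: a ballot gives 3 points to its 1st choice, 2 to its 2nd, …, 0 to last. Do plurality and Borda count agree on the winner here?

Plurality first-place counts: A 1, B 6, C 21, D 5 → C.
Borda totals: A 29, B 35, C 77, D 57 → C.
The two rules agree on C.

Yes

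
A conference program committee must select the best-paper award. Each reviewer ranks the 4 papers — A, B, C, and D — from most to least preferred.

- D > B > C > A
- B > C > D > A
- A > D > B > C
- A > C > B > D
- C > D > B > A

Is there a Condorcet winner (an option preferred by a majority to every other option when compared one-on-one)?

No

Head-to-head results (5 voters total):
A vs B: B wins 3–2.
A vs C: C wins 3–2.
A vs D: D wins 3–2.
B vs C: B wins 3–2.
B vs D: D wins 3–2.
C vs D: C wins 3–2.
No candidate beats all others: B beats C beats D beats B, a majority cycle.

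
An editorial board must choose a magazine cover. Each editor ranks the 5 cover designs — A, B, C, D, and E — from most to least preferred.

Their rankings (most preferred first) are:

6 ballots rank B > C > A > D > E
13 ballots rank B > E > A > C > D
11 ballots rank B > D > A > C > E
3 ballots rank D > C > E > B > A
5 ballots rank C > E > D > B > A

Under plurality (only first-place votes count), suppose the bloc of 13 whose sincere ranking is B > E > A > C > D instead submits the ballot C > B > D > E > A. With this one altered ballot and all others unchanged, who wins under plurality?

First-place totals with the altered ballot: A 0, B 17, C 18, D 3, E 0.
The switch changes the winner from B to C.

C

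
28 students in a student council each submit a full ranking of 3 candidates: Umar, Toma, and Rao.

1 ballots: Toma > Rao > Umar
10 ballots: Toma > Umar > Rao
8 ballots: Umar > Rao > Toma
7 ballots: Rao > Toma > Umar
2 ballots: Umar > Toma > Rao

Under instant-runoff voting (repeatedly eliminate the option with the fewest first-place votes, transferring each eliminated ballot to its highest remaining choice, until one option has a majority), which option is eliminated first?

Round 1: Toma 11, Umar 10, Rao 7. Rao has the fewest and is eliminated.
Round 2: Toma 18, Umar 10. Toma has a majority.

Rao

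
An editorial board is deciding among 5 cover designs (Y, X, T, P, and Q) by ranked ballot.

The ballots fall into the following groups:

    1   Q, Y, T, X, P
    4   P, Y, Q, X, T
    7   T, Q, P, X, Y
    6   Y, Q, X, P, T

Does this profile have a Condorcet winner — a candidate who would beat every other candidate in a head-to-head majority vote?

No

Head-to-head results (18 voters total):
Y vs X: Y wins 11–7.
Y vs T: Y wins 11–7.
Y vs P: P wins 11–7.
Y vs Q: Y wins 10–8.
X vs T: X wins 10–8.
X vs P: P wins 11–7.
X vs Q: Q wins 18–0.
T vs P: P wins 10–8.
T vs Q: Q wins 11–7.
P vs Q: Q wins 14–4.
No candidate beats all others: Y beats Q beats P beats Y, a majority cycle.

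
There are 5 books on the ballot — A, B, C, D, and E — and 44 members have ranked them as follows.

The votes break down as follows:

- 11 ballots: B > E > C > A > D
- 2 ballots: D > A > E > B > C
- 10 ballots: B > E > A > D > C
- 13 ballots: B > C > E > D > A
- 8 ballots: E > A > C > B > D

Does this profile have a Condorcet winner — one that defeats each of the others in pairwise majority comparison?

Yes

Head-to-head results (44 voters total):
A vs B: B wins 34–10.
A vs C: C wins 24–20.
A vs D: A wins 29–15.
A vs E: E wins 42–2.
B vs C: B wins 36–8.
B vs D: B wins 42–2.
B vs E: B wins 34–10.
C vs D: C wins 32–12.
C vs E: E wins 31–13.
D vs E: E wins 42–2.
B beats each rival — A (34–10), C (36–8), D (42–2), E (34–10) — so B is the Condorcet winner.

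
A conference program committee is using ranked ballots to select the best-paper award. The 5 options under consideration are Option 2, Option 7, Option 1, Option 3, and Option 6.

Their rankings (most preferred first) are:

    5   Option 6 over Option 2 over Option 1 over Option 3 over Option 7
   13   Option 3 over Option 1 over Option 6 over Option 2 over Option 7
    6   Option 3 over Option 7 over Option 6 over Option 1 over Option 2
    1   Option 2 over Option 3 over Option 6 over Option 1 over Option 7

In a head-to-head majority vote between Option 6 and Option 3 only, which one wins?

Option 3

Ballots ranking Option 6 above Option 3: 5.
Ballots ranking Option 3 above Option 6: 13+6+1 = 20.
Option 3 wins the head-to-head, 20–5.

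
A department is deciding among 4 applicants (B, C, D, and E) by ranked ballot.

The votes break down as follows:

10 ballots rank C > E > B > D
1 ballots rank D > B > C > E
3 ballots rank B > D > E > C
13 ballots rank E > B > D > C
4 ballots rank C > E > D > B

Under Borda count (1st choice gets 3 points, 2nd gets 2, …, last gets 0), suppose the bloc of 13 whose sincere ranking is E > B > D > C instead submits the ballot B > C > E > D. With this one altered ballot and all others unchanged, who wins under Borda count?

Borda totals with the altered ballot: B 60, C 69, D 13, E 44.
The switch changes the winner from E to C.

C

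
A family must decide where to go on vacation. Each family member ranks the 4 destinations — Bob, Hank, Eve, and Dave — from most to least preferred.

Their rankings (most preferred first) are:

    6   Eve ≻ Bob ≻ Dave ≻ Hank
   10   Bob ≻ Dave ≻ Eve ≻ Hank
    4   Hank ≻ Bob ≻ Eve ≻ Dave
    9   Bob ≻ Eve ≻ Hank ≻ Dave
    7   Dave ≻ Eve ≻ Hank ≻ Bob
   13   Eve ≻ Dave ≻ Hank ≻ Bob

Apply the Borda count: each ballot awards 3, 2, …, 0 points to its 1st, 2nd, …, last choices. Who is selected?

Eve

Borda scores:
  Bob: 6·2 + 10·3 + 4·2 + 9·3 + 7·0 + 13·0 = 77
  Hank: 6·0 + 10·0 + 4·3 + 9·1 + 7·1 + 13·1 = 41
  Eve: 6·3 + 10·1 + 4·1 + 9·2 + 7·2 + 13·3 = 103
  Dave: 6·1 + 10·2 + 4·0 + 9·0 + 7·3 + 13·2 = 73
Eve has the highest total.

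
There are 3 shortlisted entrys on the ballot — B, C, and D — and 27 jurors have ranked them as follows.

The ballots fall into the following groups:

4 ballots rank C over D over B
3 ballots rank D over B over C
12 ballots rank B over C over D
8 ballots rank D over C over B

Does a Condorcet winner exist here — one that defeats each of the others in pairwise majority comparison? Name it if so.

Head-to-head results (27 voters total):
B vs C: B wins 15–12.
B vs D: D wins 15–12.
C vs D: C wins 16–11.
No candidate beats all others: B beats C beats D beats B, a majority cycle.

None — there is no Condorcet winner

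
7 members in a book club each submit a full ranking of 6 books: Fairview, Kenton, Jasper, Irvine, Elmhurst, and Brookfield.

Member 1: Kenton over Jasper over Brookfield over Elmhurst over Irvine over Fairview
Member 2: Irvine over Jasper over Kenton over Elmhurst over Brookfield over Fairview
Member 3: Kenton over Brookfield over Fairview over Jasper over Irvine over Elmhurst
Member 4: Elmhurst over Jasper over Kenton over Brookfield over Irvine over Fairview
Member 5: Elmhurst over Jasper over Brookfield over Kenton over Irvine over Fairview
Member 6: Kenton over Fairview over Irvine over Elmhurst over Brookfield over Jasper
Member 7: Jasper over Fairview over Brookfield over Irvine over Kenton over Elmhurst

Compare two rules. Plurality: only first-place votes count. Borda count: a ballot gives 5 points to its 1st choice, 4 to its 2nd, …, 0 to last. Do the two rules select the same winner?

Plurality first-place counts: Fairview 0, Kenton 3, Jasper 1, Irvine 1, Elmhurst 2, Brookfield 0 → Kenton.
Borda totals: Fairview 11, Kenton 24, Jasper 23, Irvine 14, Elmhurst 16, Brookfield 17 → Kenton.
The two rules agree on Kenton.

Yes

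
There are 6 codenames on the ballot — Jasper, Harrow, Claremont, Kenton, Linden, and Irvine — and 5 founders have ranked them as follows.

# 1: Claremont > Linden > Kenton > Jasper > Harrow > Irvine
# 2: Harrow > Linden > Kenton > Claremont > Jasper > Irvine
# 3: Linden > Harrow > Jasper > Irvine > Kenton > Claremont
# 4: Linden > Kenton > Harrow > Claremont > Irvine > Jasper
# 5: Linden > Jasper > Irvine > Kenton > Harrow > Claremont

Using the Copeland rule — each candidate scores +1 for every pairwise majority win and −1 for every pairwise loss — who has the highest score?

Linden

Pairwise results:
  Jasper vs Harrow: Harrow wins 3–2.
  Jasper vs Claremont: Claremont wins 3–2.
  Jasper vs Kenton: Kenton wins 3–2.
  Jasper vs Linden: Linden wins 5–0.
  Jasper vs Irvine: Jasper wins 4–1.
  Harrow vs Claremont: Harrow wins 4–1.
  Harrow vs Kenton: Kenton wins 3–2.
  Harrow vs Linden: Linden wins 4–1.
  Harrow vs Irvine: Harrow wins 4–1.
  Claremont vs Kenton: Kenton wins 4–1.
  Claremont vs Linden: Linden wins 4–1.
  Claremont vs Irvine: Claremont wins 3–2.
  Kenton vs Linden: Linden wins 5–0.
  Kenton vs Irvine: Kenton wins 3–2.
  Linden vs Irvine: Linden wins 5–0.
Copeland scores (wins − losses):
  Jasper: 1 − 4 = -3
  Harrow: 3 − 2 = 1
  Claremont: 2 − 3 = -1
  Kenton: 4 − 1 = 3
  Linden: 5 − 0 = 5
  Irvine: 0 − 5 = -5
Linden has the best Copeland score.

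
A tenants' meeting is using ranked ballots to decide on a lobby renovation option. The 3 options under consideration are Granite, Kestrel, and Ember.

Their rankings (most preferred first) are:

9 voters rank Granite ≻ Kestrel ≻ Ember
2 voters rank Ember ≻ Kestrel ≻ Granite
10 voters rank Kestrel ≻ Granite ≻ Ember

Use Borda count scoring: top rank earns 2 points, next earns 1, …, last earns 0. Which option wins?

Kestrel

Borda scores:
  Granite: 9·2 + 2·0 + 10·1 = 28
  Kestrel: 9·1 + 2·1 + 10·2 = 31
  Ember: 9·0 + 2·2 + 10·0 = 4
Kestrel has the highest total.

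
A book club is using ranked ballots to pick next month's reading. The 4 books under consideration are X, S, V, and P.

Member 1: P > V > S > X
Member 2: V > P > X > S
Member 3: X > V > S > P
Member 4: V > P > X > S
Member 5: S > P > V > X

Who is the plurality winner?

First-place vote totals:
  X: 1
  S: 1
  V: 2
  P: 1
V has the most first-place votes.

V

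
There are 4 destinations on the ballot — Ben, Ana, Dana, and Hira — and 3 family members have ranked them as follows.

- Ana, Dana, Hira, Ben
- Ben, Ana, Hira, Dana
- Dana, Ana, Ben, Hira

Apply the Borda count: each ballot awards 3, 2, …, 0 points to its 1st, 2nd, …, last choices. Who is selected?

Ana

Borda scores:
  Ben: 0 + 3 + 1 = 4
  Ana: 3 + 2 + 2 = 7
  Dana: 2 + 0 + 3 = 5
  Hira: 1 + 1 + 0 = 2
Ana has the highest total.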